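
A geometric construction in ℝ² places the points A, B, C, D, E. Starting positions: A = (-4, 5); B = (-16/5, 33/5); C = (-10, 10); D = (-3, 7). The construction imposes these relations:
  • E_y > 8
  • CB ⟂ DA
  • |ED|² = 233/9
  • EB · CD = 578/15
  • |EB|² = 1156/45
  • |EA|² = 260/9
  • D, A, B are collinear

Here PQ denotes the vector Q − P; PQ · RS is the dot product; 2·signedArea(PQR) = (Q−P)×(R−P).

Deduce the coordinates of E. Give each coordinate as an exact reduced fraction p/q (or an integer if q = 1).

1. E_x = -116/15  [line -7·x + 3·y + -1211/15 = 0 ∩ |EA|² = 260/9]
2. E_y = 133/15  [line -7·x + 3·y + -1211/15 = 0 ∩ |EA|² = 260/9]
   → E = (-116/15, 133/15)

E = (-116/15, 133/15)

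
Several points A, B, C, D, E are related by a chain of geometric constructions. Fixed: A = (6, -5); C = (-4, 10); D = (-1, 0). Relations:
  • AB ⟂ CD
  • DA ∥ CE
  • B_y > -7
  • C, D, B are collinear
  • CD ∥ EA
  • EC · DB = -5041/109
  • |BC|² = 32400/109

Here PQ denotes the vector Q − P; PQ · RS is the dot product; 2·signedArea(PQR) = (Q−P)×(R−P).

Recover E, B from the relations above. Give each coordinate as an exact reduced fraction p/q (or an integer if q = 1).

1. E_x = 3  [CD ∥ EA ∩ DA ∥ CE]
2. E_y = 5  [CD ∥ EA ∩ DA ∥ CE]
   → E = (3, 5)
3. B_x = 104/109  [C, D, B are collinear ∩ AB ⟂ CD]
4. B_y = -710/109  [C, D, B are collinear ∩ AB ⟂ CD]
   → B = (104/109, -710/109)

B = (104/109, -710/109)
E = (3, 5)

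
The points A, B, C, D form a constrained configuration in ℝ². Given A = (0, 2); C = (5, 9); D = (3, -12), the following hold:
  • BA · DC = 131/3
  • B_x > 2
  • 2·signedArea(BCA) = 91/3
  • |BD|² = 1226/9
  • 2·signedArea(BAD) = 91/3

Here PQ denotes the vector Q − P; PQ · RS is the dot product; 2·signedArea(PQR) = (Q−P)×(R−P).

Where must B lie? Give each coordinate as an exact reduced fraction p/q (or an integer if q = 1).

1. B_x = 8/3  [BA · DC = 131/3 ∩ 2·signedArea(BCA) = 91/3]
2. B_y = -1/3  [BA · DC = 131/3 ∩ 2·signedArea(BCA) = 91/3]
   → B = (8/3, -1/3)

B = (8/3, -1/3)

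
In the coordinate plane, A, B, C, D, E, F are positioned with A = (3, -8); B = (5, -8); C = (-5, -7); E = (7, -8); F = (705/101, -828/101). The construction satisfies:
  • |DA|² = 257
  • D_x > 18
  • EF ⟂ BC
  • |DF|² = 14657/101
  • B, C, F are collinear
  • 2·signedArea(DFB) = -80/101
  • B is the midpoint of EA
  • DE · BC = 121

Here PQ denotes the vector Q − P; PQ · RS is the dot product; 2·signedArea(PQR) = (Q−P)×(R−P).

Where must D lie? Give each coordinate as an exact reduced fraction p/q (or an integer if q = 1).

D = (19, -9)

1. D_x = 19  [DE · BC = 121 ∩ 2·signedArea(DFB) = -80/101]
2. D_y = -9  [DE · BC = 121 ∩ 2·signedArea(DFB) = -80/101]
   → D = (19, -9)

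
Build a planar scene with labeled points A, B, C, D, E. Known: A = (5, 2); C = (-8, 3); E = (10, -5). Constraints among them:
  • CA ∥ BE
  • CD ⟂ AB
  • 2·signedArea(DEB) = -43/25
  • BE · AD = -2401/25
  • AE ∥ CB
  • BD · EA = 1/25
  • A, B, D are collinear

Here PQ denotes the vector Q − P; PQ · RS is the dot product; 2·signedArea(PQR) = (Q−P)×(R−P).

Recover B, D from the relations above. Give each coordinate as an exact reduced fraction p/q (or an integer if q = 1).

B = (-3, -4)
D = (-71/25, -97/25)

1. B_x = -3  [CA ∥ BE ∩ AE ∥ CB]
2. B_y = -4  [CA ∥ BE ∩ AE ∥ CB]
   → B = (-3, -4)
3. D_x = -71/25  [A, B, D are collinear ∩ CD ⟂ AB]
4. D_y = -97/25  [A, B, D are collinear ∩ CD ⟂ AB]
   → D = (-71/25, -97/25)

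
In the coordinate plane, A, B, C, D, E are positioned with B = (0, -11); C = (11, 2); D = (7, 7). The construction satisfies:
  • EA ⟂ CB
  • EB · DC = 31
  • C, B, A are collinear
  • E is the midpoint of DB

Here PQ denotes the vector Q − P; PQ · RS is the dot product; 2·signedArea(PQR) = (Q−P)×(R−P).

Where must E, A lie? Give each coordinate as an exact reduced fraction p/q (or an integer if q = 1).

A = (3421/580, -2337/580)
E = (7/2, -2)

1. E_x = 7/2  [E is the midpoint of DB]
2. E_y = -2  [E is the midpoint of DB]
   → E = (7/2, -2)
3. A_x = 3421/580  [C, B, A are collinear ∩ EA ⟂ CB]
4. A_y = -2337/580  [C, B, A are collinear ∩ EA ⟂ CB]
   → A = (3421/580, -2337/580)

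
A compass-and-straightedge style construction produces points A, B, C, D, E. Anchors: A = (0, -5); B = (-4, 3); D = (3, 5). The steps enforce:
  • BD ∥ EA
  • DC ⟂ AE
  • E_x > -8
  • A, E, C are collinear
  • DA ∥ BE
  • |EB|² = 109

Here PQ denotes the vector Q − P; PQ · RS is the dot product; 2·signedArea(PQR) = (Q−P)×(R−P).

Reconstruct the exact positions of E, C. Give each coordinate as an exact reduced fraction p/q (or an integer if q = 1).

1. E_x = -7  [BD ∥ EA ∩ DA ∥ BE]
2. E_y = -7  [BD ∥ EA ∩ DA ∥ BE]
   → E = (-7, -7)
3. C_x = 287/53  [A, E, C are collinear ∩ DC ⟂ AE]
4. C_y = -183/53  [A, E, C are collinear ∩ DC ⟂ AE]
   → C = (287/53, -183/53)

C = (287/53, -183/53)
E = (-7, -7)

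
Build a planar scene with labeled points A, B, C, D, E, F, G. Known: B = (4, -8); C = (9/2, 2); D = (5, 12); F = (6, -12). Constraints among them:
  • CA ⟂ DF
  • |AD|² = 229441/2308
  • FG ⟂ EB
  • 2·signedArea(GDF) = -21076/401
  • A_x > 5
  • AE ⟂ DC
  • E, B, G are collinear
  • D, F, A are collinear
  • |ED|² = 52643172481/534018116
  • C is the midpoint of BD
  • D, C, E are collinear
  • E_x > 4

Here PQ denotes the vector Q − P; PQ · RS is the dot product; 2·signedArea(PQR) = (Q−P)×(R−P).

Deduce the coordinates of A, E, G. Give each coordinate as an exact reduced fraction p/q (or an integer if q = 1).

A = (6249/1154, 1176/577)
E = (2084329/462754, 482114/231377)
G = (1526/401, -4768/401)

1. A_x = 6249/1154  [D, F, A are collinear ∩ CA ⟂ DF]
2. A_y = 1176/577  [D, F, A are collinear ∩ CA ⟂ DF]
   → A = (6249/1154, 1176/577)
3. E_x = 2084329/462754  [D, C, E are collinear ∩ AE ⟂ DC]
4. E_y = 482114/231377  [D, C, E are collinear ∩ AE ⟂ DC]
   → E = (2084329/462754, 482114/231377)
5. G_x = 1526/401  [E, B, G are collinear ∩ FG ⟂ EB]
6. G_y = -4768/401  [E, B, G are collinear ∩ FG ⟂ EB]
   → G = (1526/401, -4768/401)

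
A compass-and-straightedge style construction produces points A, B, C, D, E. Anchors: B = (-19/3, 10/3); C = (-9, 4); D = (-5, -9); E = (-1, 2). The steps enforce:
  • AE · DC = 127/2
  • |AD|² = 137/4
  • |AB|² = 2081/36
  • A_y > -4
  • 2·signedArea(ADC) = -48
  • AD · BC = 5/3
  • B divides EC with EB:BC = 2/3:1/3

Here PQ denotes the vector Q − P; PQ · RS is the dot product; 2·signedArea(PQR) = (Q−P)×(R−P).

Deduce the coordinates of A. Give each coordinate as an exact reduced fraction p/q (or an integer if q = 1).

A = (-3, -7/2)

1. A_x = -3  [AE · DC = 127/2 ∩ 2·signedArea(ADC) = -48]
2. A_y = -7/2  [AE · DC = 127/2 ∩ 2·signedArea(ADC) = -48]
   → A = (-3, -7/2)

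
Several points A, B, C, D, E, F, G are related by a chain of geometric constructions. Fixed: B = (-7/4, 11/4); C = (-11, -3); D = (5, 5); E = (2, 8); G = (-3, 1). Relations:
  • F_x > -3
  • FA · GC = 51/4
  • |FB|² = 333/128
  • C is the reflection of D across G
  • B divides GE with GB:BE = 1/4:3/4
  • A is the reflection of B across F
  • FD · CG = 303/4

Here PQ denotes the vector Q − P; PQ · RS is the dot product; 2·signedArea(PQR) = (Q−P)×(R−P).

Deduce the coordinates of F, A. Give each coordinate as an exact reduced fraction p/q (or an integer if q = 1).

1. F_x = -43/16  [line -8·x + -4·y + -63/4 = 0 ∩ |FB|² = 333/128]
2. F_y = 23/16  [line -8·x + -4·y + -63/4 = 0 ∩ |FB|² = 333/128]
   → F = (-43/16, 23/16)
3. A_x = -29/8  [FA · GC = 51/4 ∩ A is the reflection of B across F]
4. A_y = 1/8  [FA · GC = 51/4 ∩ A is the reflection of B across F]
   → A = (-29/8, 1/8)

A = (-29/8, 1/8)
F = (-43/16, 23/16)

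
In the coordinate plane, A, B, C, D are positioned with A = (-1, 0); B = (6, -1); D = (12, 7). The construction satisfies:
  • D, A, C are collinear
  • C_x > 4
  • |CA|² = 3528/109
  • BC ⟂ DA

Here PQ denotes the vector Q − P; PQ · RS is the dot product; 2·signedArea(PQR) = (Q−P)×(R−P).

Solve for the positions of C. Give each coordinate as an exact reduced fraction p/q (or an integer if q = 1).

C = (437/109, 294/109)

1. C_x = 437/109  [D, A, C are collinear ∩ BC ⟂ DA]
2. C_y = 294/109  [D, A, C are collinear ∩ BC ⟂ DA]
   → C = (437/109, 294/109)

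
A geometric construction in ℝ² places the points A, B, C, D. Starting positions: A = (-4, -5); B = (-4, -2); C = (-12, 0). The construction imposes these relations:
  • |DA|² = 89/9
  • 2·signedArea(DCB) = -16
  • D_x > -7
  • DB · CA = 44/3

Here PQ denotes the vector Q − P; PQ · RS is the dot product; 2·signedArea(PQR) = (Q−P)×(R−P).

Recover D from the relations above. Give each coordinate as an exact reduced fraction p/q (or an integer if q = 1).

1. D_x = -20/3  [DB · CA = 44/3 ∩ 2·signedArea(DCB) = -16]
2. D_y = -10/3  [DB · CA = 44/3 ∩ 2·signedArea(DCB) = -16]
   → D = (-20/3, -10/3)

D = (-20/3, -10/3)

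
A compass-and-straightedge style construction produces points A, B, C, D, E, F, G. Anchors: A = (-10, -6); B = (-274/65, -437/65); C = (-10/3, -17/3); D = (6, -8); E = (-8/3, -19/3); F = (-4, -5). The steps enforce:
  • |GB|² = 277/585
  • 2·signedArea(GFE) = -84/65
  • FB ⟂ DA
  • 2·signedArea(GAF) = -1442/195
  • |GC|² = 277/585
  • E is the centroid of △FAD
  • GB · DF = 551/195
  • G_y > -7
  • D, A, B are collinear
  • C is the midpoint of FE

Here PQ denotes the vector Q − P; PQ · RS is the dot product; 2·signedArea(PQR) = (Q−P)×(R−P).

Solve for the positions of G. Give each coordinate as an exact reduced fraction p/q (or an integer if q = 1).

1. G_x = -736/195  [2·signedArea(GAF) = -1442/195 ∩ GB · DF = 551/195]
2. G_y = -1208/195  [2·signedArea(GAF) = -1442/195 ∩ GB · DF = 551/195]
   → G = (-736/195, -1208/195)

G = (-736/195, -1208/195)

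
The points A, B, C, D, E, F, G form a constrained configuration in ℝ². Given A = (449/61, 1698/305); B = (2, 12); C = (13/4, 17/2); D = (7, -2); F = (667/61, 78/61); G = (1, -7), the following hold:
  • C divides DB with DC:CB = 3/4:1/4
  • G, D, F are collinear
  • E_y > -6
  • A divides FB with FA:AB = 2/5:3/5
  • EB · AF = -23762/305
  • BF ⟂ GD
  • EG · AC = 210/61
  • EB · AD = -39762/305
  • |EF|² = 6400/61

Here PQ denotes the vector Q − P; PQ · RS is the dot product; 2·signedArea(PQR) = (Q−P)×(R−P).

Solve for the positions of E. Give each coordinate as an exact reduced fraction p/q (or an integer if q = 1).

E = (187/61, -322/61)

1. E_x = 187/61  [EG · AC = 210/61 ∩ EB · AF = -23762/305]
2. E_y = -322/61  [EG · AC = 210/61 ∩ EB · AF = -23762/305]
   → E = (187/61, -322/61)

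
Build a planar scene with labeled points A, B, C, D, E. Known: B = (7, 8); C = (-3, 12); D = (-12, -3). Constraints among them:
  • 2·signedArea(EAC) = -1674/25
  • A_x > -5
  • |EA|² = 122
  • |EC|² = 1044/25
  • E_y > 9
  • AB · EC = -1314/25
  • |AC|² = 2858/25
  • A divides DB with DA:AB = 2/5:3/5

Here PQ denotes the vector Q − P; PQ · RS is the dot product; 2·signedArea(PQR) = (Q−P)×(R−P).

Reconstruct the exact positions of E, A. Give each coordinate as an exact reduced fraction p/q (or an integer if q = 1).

A = (-22/5, 7/5)
E = (3, 48/5)

1. A_x = -22/5  [A divides DB with DA:AB = 2/5:3/5]
2. A_y = 7/5  [A divides DB with DA:AB = 2/5:3/5]
   → A = (-22/5, 7/5)
3. E_x = 3  [2·signedArea(EAC) = -1674/25 ∩ AB · EC = -1314/25]
4. E_y = 48/5  [2·signedArea(EAC) = -1674/25 ∩ AB · EC = -1314/25]
   → E = (3, 48/5)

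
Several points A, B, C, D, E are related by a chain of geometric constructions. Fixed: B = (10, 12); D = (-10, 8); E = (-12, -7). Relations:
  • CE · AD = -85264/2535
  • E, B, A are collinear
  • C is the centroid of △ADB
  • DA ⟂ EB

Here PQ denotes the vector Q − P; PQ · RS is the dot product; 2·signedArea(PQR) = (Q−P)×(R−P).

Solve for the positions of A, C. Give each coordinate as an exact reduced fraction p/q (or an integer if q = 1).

A = (-2902/845, 336/845)
C = (-2902/2535, 17236/2535)

1. A_x = -2902/845  [E, B, A are collinear ∩ DA ⟂ EB]
2. A_y = 336/845  [E, B, A are collinear ∩ DA ⟂ EB]
   → A = (-2902/845, 336/845)
3. C_x = -2902/2535  [C is the centroid of △ADB]
4. C_y = 17236/2535  [C is the centroid of △ADB]
   → C = (-2902/2535, 17236/2535)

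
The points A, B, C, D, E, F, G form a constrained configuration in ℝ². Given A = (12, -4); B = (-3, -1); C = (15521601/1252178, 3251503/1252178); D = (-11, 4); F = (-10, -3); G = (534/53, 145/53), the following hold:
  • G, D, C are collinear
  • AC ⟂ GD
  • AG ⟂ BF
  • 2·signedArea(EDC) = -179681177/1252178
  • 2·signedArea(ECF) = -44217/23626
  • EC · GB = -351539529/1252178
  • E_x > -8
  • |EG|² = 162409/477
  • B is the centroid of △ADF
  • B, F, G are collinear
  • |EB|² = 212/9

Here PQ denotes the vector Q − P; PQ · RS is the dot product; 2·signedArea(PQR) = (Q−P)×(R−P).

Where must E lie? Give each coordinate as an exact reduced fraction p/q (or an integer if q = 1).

1. E_x = -23/3  [2·signedArea(EDC) = -179681177/1252178 ∩ 2·signedArea(ECF) = -44217/23626]
2. E_y = -7/3  [2·signedArea(EDC) = -179681177/1252178 ∩ 2·signedArea(ECF) = -44217/23626]
   → E = (-23/3, -7/3)

E = (-23/3, -7/3)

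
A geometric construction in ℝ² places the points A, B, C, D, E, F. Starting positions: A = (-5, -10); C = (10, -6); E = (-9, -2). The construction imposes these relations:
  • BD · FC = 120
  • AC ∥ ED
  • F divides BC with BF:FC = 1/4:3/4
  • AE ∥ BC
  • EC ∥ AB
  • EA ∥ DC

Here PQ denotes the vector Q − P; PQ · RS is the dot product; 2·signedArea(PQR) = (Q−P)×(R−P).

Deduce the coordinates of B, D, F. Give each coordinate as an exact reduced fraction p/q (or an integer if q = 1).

1. B_x = 14  [AE ∥ BC ∩ EC ∥ AB]
2. B_y = -14  [AE ∥ BC ∩ EC ∥ AB]
   → B = (14, -14)
3. D_x = 6  [EA ∥ DC ∩ AC ∥ ED]
4. D_y = 2  [EA ∥ DC ∩ AC ∥ ED]
   → D = (6, 2)
5. F_x = 13  [F divides BC with BF:FC = 1/4:3/4]
6. F_y = -12  [F divides BC with BF:FC = 1/4:3/4]
   → F = (13, -12)

B = (14, -14)
D = (6, 2)
F = (13, -12)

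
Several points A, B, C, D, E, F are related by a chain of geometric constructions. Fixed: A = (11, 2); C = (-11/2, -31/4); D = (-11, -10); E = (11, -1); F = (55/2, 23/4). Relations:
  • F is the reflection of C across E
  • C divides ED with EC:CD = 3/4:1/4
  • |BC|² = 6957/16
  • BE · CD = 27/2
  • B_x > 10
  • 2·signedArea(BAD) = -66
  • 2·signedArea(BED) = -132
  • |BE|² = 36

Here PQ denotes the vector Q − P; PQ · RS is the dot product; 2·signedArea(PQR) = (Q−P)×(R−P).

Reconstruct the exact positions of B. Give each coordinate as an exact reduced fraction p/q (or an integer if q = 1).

B = (11, 5)

1. B_x = 11  [2·signedArea(BED) = -132 ∩ BE · CD = 27/2]
2. B_y = 5  [2·signedArea(BED) = -132 ∩ BE · CD = 27/2]
   → B = (11, 5)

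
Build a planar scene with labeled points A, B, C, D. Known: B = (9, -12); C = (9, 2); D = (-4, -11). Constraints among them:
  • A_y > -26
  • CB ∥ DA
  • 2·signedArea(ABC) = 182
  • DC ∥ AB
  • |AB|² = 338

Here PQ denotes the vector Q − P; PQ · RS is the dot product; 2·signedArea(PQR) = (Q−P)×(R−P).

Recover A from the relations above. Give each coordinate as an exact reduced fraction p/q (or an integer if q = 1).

A = (-4, -25)

1. A_x = -4  [DC ∥ AB ∩ CB ∥ DA]
2. A_y = -25  [DC ∥ AB ∩ CB ∥ DA]
   → A = (-4, -25)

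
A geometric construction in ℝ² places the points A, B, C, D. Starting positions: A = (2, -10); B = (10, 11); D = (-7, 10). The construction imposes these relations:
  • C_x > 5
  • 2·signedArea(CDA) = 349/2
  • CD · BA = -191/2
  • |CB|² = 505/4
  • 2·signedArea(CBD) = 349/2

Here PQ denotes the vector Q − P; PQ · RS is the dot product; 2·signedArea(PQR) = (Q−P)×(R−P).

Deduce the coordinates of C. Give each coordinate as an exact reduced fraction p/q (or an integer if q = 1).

1. C_x = 6  [2·signedArea(CBD) = 349/2 ∩ 2·signedArea(CDA) = 349/2]
2. C_y = 1/2  [2·signedArea(CBD) = 349/2 ∩ 2·signedArea(CDA) = 349/2]
   → C = (6, 1/2)

C = (6, 1/2)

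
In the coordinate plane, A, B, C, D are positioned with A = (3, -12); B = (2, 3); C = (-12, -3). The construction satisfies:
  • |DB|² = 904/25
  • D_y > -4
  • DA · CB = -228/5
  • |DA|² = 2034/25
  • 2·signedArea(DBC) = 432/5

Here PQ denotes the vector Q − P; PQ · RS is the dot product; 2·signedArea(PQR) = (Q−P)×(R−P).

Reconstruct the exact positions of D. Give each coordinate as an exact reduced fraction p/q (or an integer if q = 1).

D = (12/5, -3)

1. D_x = 12/5  [DA · CB = -228/5 ∩ 2·signedArea(DBC) = 432/5]
2. D_y = -3  [DA · CB = -228/5 ∩ 2·signedArea(DBC) = 432/5]
   → D = (12/5, -3)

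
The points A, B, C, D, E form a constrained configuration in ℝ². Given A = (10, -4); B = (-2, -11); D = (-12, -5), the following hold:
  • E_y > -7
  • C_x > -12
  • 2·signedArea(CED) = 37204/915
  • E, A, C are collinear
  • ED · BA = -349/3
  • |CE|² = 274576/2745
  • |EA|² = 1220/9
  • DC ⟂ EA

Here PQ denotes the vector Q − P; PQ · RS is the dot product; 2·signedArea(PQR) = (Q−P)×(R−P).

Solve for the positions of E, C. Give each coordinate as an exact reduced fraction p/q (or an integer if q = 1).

C = (-3376/305, -2732/305)
E = (-4/3, -20/3)

1. E_x = -4/3  [line -12·x + -7·y + -188/3 = 0 ∩ |EA|² = 1220/9]
2. E_y = -20/3  [line -12·x + -7·y + -188/3 = 0 ∩ |EA|² = 1220/9]
   → E = (-4/3, -20/3)
3. C_x = -3376/305  [E, A, C are collinear ∩ DC ⟂ EA]
4. C_y = -2732/305  [E, A, C are collinear ∩ DC ⟂ EA]
   → C = (-3376/305, -2732/305)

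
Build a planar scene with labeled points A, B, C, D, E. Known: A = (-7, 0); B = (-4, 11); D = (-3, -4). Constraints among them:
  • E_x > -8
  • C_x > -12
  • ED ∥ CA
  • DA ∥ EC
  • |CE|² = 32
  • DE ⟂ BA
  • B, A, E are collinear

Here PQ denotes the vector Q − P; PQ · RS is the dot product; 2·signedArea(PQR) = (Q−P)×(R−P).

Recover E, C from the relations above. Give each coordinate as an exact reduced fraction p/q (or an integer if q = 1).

C = (-763/65, 84/65)
E = (-503/65, -176/65)

1. E_x = -503/65  [B, A, E are collinear ∩ DE ⟂ BA]
2. E_y = -176/65  [B, A, E are collinear ∩ DE ⟂ BA]
   → E = (-503/65, -176/65)
3. C_x = -763/65  [ED ∥ CA ∩ DA ∥ EC]
4. C_y = 84/65  [ED ∥ CA ∩ DA ∥ EC]
   → C = (-763/65, 84/65)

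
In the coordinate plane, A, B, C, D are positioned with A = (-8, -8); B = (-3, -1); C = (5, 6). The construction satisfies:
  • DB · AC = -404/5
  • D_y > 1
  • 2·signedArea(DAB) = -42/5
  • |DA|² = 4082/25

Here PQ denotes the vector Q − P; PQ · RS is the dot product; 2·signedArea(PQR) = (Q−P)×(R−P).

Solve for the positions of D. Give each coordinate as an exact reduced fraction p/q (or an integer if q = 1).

1. D_x = 1/5  [DB · AC = -404/5 ∩ 2·signedArea(DAB) = -42/5]
2. D_y = 9/5  [DB · AC = -404/5 ∩ 2·signedArea(DAB) = -42/5]
   → D = (1/5, 9/5)

D = (1/5, 9/5)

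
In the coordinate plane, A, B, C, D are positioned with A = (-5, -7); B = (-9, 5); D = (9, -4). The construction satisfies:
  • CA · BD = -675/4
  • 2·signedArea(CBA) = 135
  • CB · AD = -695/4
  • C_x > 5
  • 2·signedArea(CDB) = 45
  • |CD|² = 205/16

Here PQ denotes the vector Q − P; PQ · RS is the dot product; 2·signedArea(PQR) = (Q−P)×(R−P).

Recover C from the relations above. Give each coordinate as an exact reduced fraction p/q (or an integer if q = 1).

C = (11/2, -19/4)

1. C_x = 11/2  [2·signedArea(CDB) = 45 ∩ 2·signedArea(CBA) = 135]
2. C_y = -19/4  [2·signedArea(CDB) = 45 ∩ 2·signedArea(CBA) = 135]
   → C = (11/2, -19/4)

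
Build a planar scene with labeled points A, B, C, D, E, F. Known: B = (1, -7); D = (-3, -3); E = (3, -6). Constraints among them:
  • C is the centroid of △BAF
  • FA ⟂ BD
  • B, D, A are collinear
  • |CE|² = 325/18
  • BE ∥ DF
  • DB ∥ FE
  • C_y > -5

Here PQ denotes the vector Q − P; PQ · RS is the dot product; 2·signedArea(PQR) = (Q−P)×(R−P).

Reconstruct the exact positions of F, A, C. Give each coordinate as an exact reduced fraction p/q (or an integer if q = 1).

1. F_x = -1  [DB ∥ FE ∩ BE ∥ DF]
2. F_y = -2  [DB ∥ FE ∩ BE ∥ DF]
   → F = (-1, -2)
3. A_x = -5/2  [B, D, A are collinear ∩ FA ⟂ BD]
4. A_y = -7/2  [B, D, A are collinear ∩ FA ⟂ BD]
   → A = (-5/2, -7/2)
5. C_x = -5/6  [C is the centroid of △BAF]
6. C_y = -25/6  [C is the centroid of △BAF]
   → C = (-5/6, -25/6)

A = (-5/2, -7/2)
C = (-5/6, -25/6)
F = (-1, -2)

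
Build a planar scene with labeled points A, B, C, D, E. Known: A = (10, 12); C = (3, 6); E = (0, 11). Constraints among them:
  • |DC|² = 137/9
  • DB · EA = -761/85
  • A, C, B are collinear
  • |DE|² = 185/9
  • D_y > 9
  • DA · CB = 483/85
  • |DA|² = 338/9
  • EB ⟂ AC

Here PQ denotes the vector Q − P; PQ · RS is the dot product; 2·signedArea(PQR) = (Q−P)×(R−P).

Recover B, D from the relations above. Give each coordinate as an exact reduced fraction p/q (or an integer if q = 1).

1. B_x = 318/85  [A, C, B are collinear ∩ EB ⟂ AC]
2. B_y = 564/85  [A, C, B are collinear ∩ EB ⟂ AC]
   → B = (318/85, 564/85)
3. D_x = 13/3  [DB · EA = -761/85 ∩ DA · CB = 483/85]
4. D_y = 29/3  [DB · EA = -761/85 ∩ DA · CB = 483/85]
   → D = (13/3, 29/3)

B = (318/85, 564/85)
D = (13/3, 29/3)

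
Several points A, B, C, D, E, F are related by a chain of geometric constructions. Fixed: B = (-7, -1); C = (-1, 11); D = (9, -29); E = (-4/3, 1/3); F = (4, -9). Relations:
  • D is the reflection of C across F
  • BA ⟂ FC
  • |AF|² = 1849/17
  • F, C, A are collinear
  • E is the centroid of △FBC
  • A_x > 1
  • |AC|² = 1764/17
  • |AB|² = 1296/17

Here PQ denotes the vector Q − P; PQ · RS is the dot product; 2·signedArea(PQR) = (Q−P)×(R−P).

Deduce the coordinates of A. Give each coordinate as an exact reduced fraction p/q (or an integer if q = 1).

1. A_x = 25/17  [F, C, A are collinear ∩ BA ⟂ FC]
2. A_y = 19/17  [F, C, A are collinear ∩ BA ⟂ FC]
   → A = (25/17, 19/17)

A = (25/17, 19/17)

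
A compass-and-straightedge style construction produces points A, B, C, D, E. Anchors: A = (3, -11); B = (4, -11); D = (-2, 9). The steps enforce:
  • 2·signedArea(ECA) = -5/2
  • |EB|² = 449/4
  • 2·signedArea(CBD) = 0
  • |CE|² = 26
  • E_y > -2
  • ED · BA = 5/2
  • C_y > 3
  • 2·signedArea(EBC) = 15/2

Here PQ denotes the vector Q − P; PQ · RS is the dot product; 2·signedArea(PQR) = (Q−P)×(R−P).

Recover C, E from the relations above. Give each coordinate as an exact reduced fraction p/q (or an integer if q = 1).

C = (-1/2, 4)
E = (1/2, -1)

1. E_x = 1/2  [ED · BA = 5/2]
2. E_y = -1  [|EB|² = 449/4]
   → E = (1/2, -1)
3. C_x = -1/2  [2·signedArea(CBD) = 0 ∩ 2·signedArea(EBC) = 15/2]
4. C_y = 4  [2·signedArea(CBD) = 0 ∩ 2·signedArea(EBC) = 15/2]
   → C = (-1/2, 4)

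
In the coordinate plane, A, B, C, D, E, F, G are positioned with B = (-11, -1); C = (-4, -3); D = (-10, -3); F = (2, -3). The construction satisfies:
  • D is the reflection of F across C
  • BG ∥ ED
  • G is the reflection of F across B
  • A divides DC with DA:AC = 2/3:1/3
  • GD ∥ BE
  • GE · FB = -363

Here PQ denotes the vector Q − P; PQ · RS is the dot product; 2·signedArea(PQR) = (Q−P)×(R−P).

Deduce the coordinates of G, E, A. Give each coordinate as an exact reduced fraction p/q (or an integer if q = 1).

1. G_x = -24  [G is the reflection of F across B]
2. G_y = 1  [G is the reflection of F across B]
   → G = (-24, 1)
3. E_x = 3  [BG ∥ ED ∩ GD ∥ BE]
4. E_y = -5  [BG ∥ ED ∩ GD ∥ BE]
   → E = (3, -5)
5. A_x = -6  [A divides DC with DA:AC = 2/3:1/3]
6. A_y = -3  [A divides DC with DA:AC = 2/3:1/3]
   → A = (-6, -3)

A = (-6, -3)
E = (3, -5)
G = (-24, 1)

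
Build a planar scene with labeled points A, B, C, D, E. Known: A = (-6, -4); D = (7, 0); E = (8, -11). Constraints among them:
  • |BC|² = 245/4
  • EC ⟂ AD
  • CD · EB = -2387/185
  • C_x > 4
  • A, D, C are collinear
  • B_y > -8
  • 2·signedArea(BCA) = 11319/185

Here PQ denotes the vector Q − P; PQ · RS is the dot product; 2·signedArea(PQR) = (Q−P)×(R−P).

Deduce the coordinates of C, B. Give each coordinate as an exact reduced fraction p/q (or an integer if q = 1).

1. C_x = 892/185  [A, D, C are collinear ∩ EC ⟂ AD]
2. C_y = -124/185  [A, D, C are collinear ∩ EC ⟂ AD]
   → C = (892/185, -124/185)
3. B_x = 1  [2·signedArea(BCA) = 11319/185 ∩ CD · EB = -2387/185]
4. B_y = -15/2  [2·signedArea(BCA) = 11319/185 ∩ CD · EB = -2387/185]
   → B = (1, -15/2)

B = (1, -15/2)
C = (892/185, -124/185)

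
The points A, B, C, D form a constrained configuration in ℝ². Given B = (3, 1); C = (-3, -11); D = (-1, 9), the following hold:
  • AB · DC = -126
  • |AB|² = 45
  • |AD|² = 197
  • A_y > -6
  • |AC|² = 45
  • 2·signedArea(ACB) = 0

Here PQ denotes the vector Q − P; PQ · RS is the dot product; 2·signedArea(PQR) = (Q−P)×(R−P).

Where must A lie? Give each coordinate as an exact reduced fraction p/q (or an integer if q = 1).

1. A_x = 0  [2·signedArea(ACB) = 0 ∩ AB · DC = -126]
2. A_y = -5  [2·signedArea(ACB) = 0 ∩ AB · DC = -126]
   → A = (0, -5)

A = (0, -5)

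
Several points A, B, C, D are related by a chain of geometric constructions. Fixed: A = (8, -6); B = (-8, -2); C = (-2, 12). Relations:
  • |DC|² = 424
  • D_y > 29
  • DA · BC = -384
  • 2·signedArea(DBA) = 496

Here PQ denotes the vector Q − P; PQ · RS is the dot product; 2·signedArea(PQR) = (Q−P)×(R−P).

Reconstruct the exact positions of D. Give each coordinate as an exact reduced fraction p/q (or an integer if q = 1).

1. D_x = -12  [DA · BC = -384 ∩ 2·signedArea(DBA) = 496]
2. D_y = 30  [DA · BC = -384 ∩ 2·signedArea(DBA) = 496]
   → D = (-12, 30)

D = (-12, 30)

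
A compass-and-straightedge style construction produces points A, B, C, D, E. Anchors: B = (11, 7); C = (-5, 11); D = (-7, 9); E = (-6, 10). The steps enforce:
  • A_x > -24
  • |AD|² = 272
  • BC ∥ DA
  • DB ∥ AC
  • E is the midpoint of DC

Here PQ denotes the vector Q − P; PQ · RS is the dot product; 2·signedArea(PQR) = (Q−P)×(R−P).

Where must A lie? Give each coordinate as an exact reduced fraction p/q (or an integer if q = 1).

1. A_x = -23  [DB ∥ AC ∩ BC ∥ DA]
2. A_y = 13  [DB ∥ AC ∩ BC ∥ DA]
   → A = (-23, 13)

A = (-23, 13)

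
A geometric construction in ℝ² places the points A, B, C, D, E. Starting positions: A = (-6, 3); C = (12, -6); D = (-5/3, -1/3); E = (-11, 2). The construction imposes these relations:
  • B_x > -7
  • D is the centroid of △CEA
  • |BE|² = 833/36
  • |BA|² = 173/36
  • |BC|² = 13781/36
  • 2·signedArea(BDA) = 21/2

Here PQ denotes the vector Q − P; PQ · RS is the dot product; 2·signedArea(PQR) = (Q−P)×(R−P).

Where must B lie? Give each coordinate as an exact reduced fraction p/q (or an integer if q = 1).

B = (-19/3, 5/6)

1. B_x = -19/3  [line -10/3·x + -13/3·y + -35/2 = 0 ∩ |BA|² = 173/36]
2. B_y = 5/6  [line -10/3·x + -13/3·y + -35/2 = 0 ∩ |BA|² = 173/36]
   → B = (-19/3, 5/6)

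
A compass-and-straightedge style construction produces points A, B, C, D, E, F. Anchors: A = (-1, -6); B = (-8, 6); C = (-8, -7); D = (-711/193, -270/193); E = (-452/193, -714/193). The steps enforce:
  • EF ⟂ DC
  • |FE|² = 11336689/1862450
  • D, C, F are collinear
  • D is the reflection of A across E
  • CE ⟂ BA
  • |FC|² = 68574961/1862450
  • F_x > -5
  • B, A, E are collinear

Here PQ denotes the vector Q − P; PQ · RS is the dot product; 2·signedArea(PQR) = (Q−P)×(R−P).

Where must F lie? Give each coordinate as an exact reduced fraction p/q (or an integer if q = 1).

1. F_x = -8001527/1862450  [D, C, F are collinear ∩ EF ⟂ DC]
2. F_y = -4085389/1862450  [D, C, F are collinear ∩ EF ⟂ DC]
   → F = (-8001527/1862450, -4085389/1862450)

F = (-8001527/1862450, -4085389/1862450)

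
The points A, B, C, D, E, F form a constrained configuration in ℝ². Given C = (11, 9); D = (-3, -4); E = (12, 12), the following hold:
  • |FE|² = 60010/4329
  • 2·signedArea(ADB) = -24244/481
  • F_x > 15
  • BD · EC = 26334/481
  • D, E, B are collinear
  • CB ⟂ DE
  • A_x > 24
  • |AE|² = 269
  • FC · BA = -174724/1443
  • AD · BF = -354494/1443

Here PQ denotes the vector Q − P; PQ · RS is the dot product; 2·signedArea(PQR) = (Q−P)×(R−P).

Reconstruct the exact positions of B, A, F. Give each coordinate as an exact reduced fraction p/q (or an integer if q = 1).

A = (25, 22)
B = (4827/481, 4764/481)
F = (7381/481, 19675/1443)

1. B_x = 4827/481  [D, E, B are collinear ∩ CB ⟂ DE]
2. B_y = 4764/481  [D, E, B are collinear ∩ CB ⟂ DE]
   → B = (4827/481, 4764/481)
3. A_x = 25  [line -6688/481·x + 6270/481·y + 29260/481 = 0 ∩ |AE|² = 269]
4. A_y = 22  [line -6688/481·x + 6270/481·y + 29260/481 = 0 ∩ |AE|² = 269]
   → A = (25, 22)
5. F_x = 7381/481  [AD · BF = -354494/1443 ∩ FC · BA = -174724/1443]
6. F_y = 19675/1443  [AD · BF = -354494/1443 ∩ FC · BA = -174724/1443]
   → F = (7381/481, 19675/1443)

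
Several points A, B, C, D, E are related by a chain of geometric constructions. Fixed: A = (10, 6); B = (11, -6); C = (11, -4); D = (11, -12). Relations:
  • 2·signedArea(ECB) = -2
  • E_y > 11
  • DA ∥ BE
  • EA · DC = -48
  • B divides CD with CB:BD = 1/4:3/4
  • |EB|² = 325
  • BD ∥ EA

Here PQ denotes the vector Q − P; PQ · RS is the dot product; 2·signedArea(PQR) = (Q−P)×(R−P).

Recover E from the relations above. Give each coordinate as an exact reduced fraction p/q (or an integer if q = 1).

1. E_x = 10  [BD ∥ EA ∩ DA ∥ BE]
2. E_y = 12  [BD ∥ EA ∩ DA ∥ BE]
   → E = (10, 12)

E = (10, 12)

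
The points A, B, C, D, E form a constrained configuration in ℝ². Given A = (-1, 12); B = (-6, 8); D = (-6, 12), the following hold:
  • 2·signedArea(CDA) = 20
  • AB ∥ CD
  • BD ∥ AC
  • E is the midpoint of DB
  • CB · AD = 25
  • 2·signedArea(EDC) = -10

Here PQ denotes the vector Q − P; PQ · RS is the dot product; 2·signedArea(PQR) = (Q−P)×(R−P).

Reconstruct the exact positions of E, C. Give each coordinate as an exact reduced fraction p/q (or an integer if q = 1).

1. E_x = -6  [E is the midpoint of DB]
2. E_y = 10  [E is the midpoint of DB]
   → E = (-6, 10)
3. C_x = -1  [AB ∥ CD ∩ BD ∥ AC]
4. C_y = 16  [AB ∥ CD ∩ BD ∥ AC]
   → C = (-1, 16)

C = (-1, 16)
E = (-6, 10)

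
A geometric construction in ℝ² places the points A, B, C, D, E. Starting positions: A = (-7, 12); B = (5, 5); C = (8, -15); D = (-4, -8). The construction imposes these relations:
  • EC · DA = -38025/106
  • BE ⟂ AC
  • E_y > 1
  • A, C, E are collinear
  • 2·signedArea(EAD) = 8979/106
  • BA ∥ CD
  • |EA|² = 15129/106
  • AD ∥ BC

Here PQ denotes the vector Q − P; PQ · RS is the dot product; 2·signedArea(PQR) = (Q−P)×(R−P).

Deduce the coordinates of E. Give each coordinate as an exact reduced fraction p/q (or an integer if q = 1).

1. E_x = -127/106  [A, C, E are collinear ∩ BE ⟂ AC]
2. E_y = 165/106  [A, C, E are collinear ∩ BE ⟂ AC]
   → E = (-127/106, 165/106)

E = (-127/106, 165/106)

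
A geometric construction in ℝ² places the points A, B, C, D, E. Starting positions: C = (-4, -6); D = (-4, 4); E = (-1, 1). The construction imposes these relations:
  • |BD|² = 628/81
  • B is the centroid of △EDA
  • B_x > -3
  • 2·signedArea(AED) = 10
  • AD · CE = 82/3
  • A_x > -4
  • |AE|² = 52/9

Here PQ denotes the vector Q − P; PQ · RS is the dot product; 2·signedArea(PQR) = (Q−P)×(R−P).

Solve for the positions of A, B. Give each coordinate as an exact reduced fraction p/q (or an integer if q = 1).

A = (-3, -1/3)
B = (-8/3, 14/9)

1. A_x = -3  [AD · CE = 82/3 ∩ 2·signedArea(AED) = 10]
2. A_y = -1/3  [AD · CE = 82/3 ∩ 2·signedArea(AED) = 10]
   → A = (-3, -1/3)
3. B_x = -8/3  [B is the centroid of △EDA]
4. B_y = 14/9  [B is the centroid of △EDA]
   → B = (-8/3, 14/9)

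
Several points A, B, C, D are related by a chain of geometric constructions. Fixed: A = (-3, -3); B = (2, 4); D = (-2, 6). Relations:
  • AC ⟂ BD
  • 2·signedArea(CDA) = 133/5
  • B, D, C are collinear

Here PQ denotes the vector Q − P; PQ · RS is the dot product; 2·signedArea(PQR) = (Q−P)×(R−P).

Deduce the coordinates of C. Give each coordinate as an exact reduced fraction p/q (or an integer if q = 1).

1. C_x = 4/5  [B, D, C are collinear ∩ AC ⟂ BD]
2. C_y = 23/5  [B, D, C are collinear ∩ AC ⟂ BD]
   → C = (4/5, 23/5)

C = (4/5, 23/5)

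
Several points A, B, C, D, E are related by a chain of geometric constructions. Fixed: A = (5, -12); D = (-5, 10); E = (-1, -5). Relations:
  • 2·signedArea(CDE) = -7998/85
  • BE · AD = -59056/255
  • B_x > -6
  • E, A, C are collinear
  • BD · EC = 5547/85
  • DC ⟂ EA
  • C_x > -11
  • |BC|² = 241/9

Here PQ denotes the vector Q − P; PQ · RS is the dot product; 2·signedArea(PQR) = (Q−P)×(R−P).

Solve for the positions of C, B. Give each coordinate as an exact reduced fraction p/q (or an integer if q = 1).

B = (-1369/255, 301/85)
C = (-859/85, 478/85)

1. C_x = -859/85  [E, A, C are collinear ∩ DC ⟂ EA]
2. C_y = 478/85  [E, A, C are collinear ∩ DC ⟂ EA]
   → C = (-859/85, 478/85)
3. B_x = -1369/255  [BE · AD = -59056/255 ∩ BD · EC = 5547/85]
4. B_y = 301/85  [BE · AD = -59056/255 ∩ BD · EC = 5547/85]
   → B = (-1369/255, 301/85)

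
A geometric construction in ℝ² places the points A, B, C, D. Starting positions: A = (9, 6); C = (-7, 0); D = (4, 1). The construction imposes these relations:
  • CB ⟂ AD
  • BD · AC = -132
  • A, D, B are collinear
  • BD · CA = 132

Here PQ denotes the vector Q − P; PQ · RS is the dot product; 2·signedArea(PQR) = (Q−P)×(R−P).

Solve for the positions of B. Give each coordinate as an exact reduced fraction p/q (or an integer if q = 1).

1. B_x = -2  [A, D, B are collinear ∩ CB ⟂ AD]
2. B_y = -5  [A, D, B are collinear ∩ CB ⟂ AD]
   → B = (-2, -5)

B = (-2, -5)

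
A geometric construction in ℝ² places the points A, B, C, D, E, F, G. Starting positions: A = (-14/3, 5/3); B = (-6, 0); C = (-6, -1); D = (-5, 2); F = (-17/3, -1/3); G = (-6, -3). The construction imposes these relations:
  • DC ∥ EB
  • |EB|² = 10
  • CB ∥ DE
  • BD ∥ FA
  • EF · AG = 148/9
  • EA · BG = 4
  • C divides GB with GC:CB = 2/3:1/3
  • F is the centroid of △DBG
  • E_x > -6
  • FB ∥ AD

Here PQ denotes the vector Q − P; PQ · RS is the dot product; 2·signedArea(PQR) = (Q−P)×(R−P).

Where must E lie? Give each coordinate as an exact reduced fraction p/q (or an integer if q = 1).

1. E_x = -5  [DC ∥ EB ∩ CB ∥ DE]
2. E_y = 3  [DC ∥ EB ∩ CB ∥ DE]
   → E = (-5, 3)

E = (-5, 3)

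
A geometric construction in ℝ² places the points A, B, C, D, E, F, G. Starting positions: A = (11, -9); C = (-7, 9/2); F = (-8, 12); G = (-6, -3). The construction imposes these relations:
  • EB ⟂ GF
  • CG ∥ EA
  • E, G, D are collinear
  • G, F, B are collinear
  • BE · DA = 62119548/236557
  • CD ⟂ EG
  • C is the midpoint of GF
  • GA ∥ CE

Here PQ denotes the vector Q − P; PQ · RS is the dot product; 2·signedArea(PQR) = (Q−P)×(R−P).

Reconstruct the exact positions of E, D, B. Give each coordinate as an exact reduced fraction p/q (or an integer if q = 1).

B = (-1355/229, -1659/458)
D = (-6502/1033, -6255/2066)
E = (10, -3/2)

1. E_x = 10  [CG ∥ EA ∩ GA ∥ CE]
2. E_y = -3/2  [CG ∥ EA ∩ GA ∥ CE]
   → E = (10, -3/2)
3. D_x = -6502/1033  [E, G, D are collinear ∩ CD ⟂ EG]
4. D_y = -6255/2066  [E, G, D are collinear ∩ CD ⟂ EG]
   → D = (-6502/1033, -6255/2066)
5. B_x = -1355/229  [G, F, B are collinear ∩ EB ⟂ GF]
6. B_y = -1659/458  [G, F, B are collinear ∩ EB ⟂ GF]
   → B = (-1355/229, -1659/458)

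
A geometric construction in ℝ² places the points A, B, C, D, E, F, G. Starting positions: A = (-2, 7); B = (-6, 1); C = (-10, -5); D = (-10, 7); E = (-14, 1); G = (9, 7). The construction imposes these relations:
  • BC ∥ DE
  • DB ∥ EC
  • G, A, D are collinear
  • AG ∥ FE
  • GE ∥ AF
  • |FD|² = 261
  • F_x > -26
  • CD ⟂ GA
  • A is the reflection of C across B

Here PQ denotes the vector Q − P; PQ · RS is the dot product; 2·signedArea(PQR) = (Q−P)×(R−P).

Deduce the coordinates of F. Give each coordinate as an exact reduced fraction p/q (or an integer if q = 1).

F = (-25, 1)

1. F_x = -25  [AG ∥ FE ∩ GE ∥ AF]
2. F_y = 1  [AG ∥ FE ∩ GE ∥ AF]
   → F = (-25, 1)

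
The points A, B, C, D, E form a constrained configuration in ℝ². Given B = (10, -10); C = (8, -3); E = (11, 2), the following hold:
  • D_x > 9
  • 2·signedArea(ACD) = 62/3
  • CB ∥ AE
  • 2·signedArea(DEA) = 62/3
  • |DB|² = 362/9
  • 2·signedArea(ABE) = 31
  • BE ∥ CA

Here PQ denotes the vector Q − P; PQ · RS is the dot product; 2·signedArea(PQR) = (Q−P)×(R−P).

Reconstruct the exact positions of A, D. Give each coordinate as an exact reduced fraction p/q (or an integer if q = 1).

1. A_x = 9  [CB ∥ AE ∩ BE ∥ CA]
2. A_y = 9  [CB ∥ AE ∩ BE ∥ CA]
   → A = (9, 9)
3. D_x = 29/3  [2·signedArea(DEA) = 62/3 ∩ 2·signedArea(ACD) = 62/3]
4. D_y = -11/3  [2·signedArea(DEA) = 62/3 ∩ 2·signedArea(ACD) = 62/3]
   → D = (29/3, -11/3)

A = (9, 9)
D = (29/3, -11/3)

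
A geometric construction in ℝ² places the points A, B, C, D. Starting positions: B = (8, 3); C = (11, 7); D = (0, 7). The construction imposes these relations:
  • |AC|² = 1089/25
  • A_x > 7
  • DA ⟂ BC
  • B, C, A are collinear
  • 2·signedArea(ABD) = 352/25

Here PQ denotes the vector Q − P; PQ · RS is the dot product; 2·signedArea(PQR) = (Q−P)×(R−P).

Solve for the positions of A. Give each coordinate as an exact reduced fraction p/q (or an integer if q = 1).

A = (176/25, 43/25)

1. A_x = 176/25  [B, C, A are collinear ∩ DA ⟂ BC]
2. A_y = 43/25  [B, C, A are collinear ∩ DA ⟂ BC]
   → A = (176/25, 43/25)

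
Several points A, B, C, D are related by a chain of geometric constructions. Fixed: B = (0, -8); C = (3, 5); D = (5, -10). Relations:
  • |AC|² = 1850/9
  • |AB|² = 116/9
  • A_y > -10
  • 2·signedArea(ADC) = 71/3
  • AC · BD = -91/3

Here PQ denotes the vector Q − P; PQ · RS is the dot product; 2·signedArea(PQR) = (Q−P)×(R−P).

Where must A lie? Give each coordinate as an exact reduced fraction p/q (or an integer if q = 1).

A = (10/3, -28/3)

1. A_x = 10/3  [AC · BD = -91/3 ∩ 2·signedArea(ADC) = 71/3]
2. A_y = -28/3  [AC · BD = -91/3 ∩ 2·signedArea(ADC) = 71/3]
   → A = (10/3, -28/3)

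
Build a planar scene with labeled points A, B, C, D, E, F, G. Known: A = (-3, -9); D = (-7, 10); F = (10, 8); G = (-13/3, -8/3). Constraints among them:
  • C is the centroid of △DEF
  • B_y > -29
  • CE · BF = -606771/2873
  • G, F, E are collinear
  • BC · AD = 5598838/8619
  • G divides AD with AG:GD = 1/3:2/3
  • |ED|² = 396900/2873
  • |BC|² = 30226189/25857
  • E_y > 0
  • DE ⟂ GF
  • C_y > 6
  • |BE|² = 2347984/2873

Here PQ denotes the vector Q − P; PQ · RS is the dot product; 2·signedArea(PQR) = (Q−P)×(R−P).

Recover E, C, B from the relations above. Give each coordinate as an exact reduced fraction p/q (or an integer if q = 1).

1. E_x = 49/2873  [G, F, E are collinear ∩ DE ⟂ GF]
2. E_y = 1640/2873  [G, F, E are collinear ∩ DE ⟂ GF]
   → E = (49/2873, 1640/2873)
3. C_x = 8668/8619  [C is the centroid of △DEF]
4. C_y = 53354/8619  [C is the centroid of △DEF]
   → C = (8668/8619, 53354/8619)
5. B_x = 1  [BC · AD = 5598838/8619 ∩ CE · BF = -606771/2873]
6. B_y = -28  [BC · AD = 5598838/8619 ∩ CE · BF = -606771/2873]
   → B = (1, -28)

B = (1, -28)
C = (8668/8619, 53354/8619)
E = (49/2873, 1640/2873)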